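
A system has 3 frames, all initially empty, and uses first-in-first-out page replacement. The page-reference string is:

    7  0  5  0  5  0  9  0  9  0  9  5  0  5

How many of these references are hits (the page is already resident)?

10

7: miss, frames {7}
0: miss, frames {7,0}
5: miss, frames {7,0,5}
0: hit
5: hit
0: hit
9: miss, evict 7, frames {0,5,9}
0: hit
9: hit
0: hit
9: hit
5: hit
0: hit
5: hit
Hits: 10.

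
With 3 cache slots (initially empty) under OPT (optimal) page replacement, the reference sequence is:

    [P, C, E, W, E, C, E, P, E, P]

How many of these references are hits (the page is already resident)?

5

P: fault, frames (P)
C: fault, frames (P C)
E: fault, frames (P C E)
W: fault, evict P, frames (C E W)
E: hit
C: hit
E: hit
P: fault, evict W, frames (C E P)
E: hit
P: hit
Hits: 5.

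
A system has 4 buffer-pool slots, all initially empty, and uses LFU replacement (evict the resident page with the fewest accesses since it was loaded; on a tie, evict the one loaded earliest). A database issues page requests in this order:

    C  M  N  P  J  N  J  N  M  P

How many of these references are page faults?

C: fault, frames {C}
M: fault, frames {C,M}
N: fault, frames {C,M,N}
P: fault, frames {C,M,N,P}
J: fault, evict C, frames {M,N,P,J}
N: hit
J: hit
N: hit
M: hit
P: hit
Page faults: 5.

5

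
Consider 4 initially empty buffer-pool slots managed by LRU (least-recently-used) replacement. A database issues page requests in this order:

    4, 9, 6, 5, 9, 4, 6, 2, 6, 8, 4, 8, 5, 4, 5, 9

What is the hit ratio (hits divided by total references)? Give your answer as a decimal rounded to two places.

0.50

4 → miss, frames {4}
9 → miss, frames {4,9}
6 → miss, frames {4,9,6}
5 → miss, frames {4,9,6,5}
9 → hit
4 → hit
6 → hit
2 → miss, evict 5, frames {9,4,6,2}
6 → hit
8 → miss, evict 9, frames {4,2,6,8}
4 → hit
8 → hit
5 → miss, evict 2, frames {6,4,8,5}
4 → hit
5 → hit
9 → miss, evict 6, frames {8,4,5,9}
Hits: 8 of 16 references → 8/16 = 0.5000.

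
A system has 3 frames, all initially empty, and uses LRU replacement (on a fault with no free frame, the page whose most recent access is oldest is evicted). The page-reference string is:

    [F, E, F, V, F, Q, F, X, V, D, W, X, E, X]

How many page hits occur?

F: fault, frames (F)
E: fault, frames (F E)
F: hit
V: fault, frames (E F V)
F: hit
Q: fault, evict E, frames (V F Q)
F: hit
X: fault, evict V, frames (Q F X)
V: fault, evict Q, frames (F X V)
D: fault, evict F, frames (X V D)
W: fault, evict X, frames (V D W)
X: fault, evict V, frames (D W X)
E: fault, evict D, frames (W X E)
X: hit
Hits: 4.

4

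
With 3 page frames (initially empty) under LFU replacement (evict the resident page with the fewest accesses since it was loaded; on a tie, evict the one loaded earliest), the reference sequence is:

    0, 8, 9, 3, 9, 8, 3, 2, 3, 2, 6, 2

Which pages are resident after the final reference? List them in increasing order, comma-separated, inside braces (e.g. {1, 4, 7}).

{2, 3, 6}

0: miss, frames {0}
8: miss, frames {0,8}
9: miss, frames {0,8,9}
3: miss, evict 0, frames {8,9,3}
9: hit
8: hit
3: hit
2: miss, evict 8, frames {9,3,2}
3: hit
2: hit
6: miss, evict 9, frames {3,2,6}
2: hit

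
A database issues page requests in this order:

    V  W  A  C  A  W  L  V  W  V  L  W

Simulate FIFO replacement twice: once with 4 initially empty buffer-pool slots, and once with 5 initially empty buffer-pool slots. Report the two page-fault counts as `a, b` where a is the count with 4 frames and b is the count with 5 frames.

4 frames: F F F F . . F F F . . . → 7 faults.
5 frames: F F F F . . F . . . . . → 5 faults.
5 < 7: adding a frame reduced faults, as is typical.

7, 5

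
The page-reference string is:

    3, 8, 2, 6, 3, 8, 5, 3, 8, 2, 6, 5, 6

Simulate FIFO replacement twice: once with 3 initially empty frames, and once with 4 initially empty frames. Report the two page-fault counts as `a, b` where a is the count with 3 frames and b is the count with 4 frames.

9, 10

3 frames: F F F F F F F . . F F . . → 9 faults.
4 frames: F F F F . . F F F F F F . → 10 faults.
10 > 9: adding a frame increased faults — Belady's anomaly.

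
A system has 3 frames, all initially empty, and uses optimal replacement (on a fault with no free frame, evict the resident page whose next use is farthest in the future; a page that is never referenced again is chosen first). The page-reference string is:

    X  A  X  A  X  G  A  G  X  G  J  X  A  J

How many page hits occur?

X: miss, frames {X}
A: miss, frames {X,A}
X: hit
A: hit
X: hit
G: miss, frames {X,A,G}
A: hit
G: hit
X: hit
G: hit
J: miss, evict G, frames {X,A,J}
X: hit
A: hit
J: hit
Hits: 10.

10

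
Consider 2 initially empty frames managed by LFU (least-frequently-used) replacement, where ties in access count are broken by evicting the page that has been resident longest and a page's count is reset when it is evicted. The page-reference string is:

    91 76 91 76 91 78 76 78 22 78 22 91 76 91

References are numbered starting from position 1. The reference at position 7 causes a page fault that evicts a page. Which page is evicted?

78

pos 1: 91 -> fault, frames (91)
pos 2: 76 -> fault, frames (91 76)
pos 3: 91 -> hit
pos 4: 76 -> hit
pos 5: 91 -> hit
pos 6: 78 -> fault, evict 76, frames (91 78)
pos 7: 76 -> fault, evict 78, frames (91 76)
At position 7, page 78 is evicted.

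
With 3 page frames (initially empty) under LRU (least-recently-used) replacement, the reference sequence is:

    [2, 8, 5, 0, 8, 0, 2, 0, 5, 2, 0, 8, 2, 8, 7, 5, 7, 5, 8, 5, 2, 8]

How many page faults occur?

2: fault, frames (2)
8: fault, frames (2 8)
5: fault, frames (2 8 5)
0: fault, evict 2, frames (8 5 0)
8: hit
0: hit
2: fault, evict 5, frames (8 0 2)
0: hit
5: fault, evict 8, frames (2 0 5)
2: hit
0: hit
8: fault, evict 5, frames (2 0 8)
2: hit
8: hit
7: fault, evict 0, frames (2 8 7)
5: fault, evict 2, frames (8 7 5)
7: hit
5: hit
8: hit
5: hit
2: fault, evict 7, frames (8 5 2)
8: hit
Page faults: 10.

10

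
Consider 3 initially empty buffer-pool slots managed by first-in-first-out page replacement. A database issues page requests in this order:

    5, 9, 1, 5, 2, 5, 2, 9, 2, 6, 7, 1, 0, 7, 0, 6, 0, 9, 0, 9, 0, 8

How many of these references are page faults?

5 -> miss, frames {5}
9 -> miss, frames {5,9}
1 -> miss, frames {5,9,1}
5 -> hit
2 -> miss, evict 5, frames {9,1,2}
5 -> miss, evict 9, frames {1,2,5}
2 -> hit
9 -> miss, evict 1, frames {2,5,9}
2 -> hit
6 -> miss, evict 2, frames {5,9,6}
7 -> miss, evict 5, frames {9,6,7}
1 -> miss, evict 9, frames {6,7,1}
0 -> miss, evict 6, frames {7,1,0}
7 -> hit
0 -> hit
6 -> miss, evict 7, frames {1,0,6}
0 -> hit
9 -> miss, evict 1, frames {0,6,9}
0 -> hit
9 -> hit
0 -> hit
8 -> miss, evict 0, frames {6,9,8}
Page faults: 13.

13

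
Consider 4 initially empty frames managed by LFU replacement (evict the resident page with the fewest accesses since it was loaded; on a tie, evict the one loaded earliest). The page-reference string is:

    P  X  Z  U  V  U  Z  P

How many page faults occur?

P: fault, frames {P}
X: fault, frames {P,X}
Z: fault, frames {P,X,Z}
U: fault, frames {P,X,Z,U}
V: fault, evict P, frames {X,Z,U,V}
U: hit
Z: hit
P: fault, evict X, frames {Z,U,V,P}
Page faults: 6.

6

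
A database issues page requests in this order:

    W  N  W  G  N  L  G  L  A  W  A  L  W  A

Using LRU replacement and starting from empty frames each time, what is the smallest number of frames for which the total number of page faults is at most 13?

2

f=1: 14 faults
f=2: 11 faults
f=3: 6 faults
f=4: 6 faults
f=5: 5 faults
Smallest f with faults ≤ 13 is 2.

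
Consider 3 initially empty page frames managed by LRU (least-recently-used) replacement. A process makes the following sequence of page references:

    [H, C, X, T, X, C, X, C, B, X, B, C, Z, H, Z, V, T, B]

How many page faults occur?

H → fault, frames {H}
C → fault, frames {H,C}
X → fault, frames {H,C,X}
T → fault, evict H, frames {C,X,T}
X → hit
C → hit
X → hit
C → hit
B → fault, evict T, frames {X,C,B}
X → hit
B → hit
C → hit
Z → fault, evict X, frames {B,C,Z}
H → fault, evict B, frames {C,Z,H}
Z → hit
V → fault, evict C, frames {H,Z,V}
T → fault, evict H, frames {Z,V,T}
B → fault, evict Z, frames {V,T,B}
Page faults: 10.

10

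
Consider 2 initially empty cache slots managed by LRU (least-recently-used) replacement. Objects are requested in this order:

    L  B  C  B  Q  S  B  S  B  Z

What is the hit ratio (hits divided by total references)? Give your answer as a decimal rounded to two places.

L: fault, frames (L)
B: fault, frames (L B)
C: fault, evict L, frames (B C)
B: hit
Q: fault, evict C, frames (B Q)
S: fault, evict B, frames (Q S)
B: fault, evict Q, frames (S B)
S: hit
B: hit
Z: fault, evict S, frames (B Z)
Hits: 3 of 10 references → 3/10 = 0.3000.

0.30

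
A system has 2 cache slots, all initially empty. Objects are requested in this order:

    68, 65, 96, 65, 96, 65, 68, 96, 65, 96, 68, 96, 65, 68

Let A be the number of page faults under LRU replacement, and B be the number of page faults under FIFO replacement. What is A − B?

Under LRU: F F F . . . F F F . F . F F → 9 faults.
Under FIFO: F F F . . . F . F F F . F . → 8 faults.
A − B = 9 − 8 = 1.

1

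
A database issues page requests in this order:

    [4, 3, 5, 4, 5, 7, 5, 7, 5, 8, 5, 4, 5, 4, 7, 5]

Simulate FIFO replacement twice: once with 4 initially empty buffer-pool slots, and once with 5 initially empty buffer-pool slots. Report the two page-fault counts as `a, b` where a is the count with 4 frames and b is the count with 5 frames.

6, 5

4 frames: F F F . . F . . . F . F . . . . → 6 faults.
5 frames: F F F . . F . . . F . . . . . . → 5 faults.
5 < 6: adding a frame reduced faults, as is typical.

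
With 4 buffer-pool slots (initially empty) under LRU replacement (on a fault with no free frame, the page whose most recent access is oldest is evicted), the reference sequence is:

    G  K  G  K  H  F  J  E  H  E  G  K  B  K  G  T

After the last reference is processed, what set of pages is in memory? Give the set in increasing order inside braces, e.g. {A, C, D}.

G: fault, frames (G)
K: fault, frames (G K)
G: hit
K: hit
H: fault, frames (G K H)
F: fault, frames (G K H F)
J: fault, evict G, frames (K H F J)
E: fault, evict K, frames (H F J E)
H: hit
E: hit
G: fault, evict F, frames (J H E G)
K: fault, evict J, frames (H E G K)
B: fault, evict H, frames (E G K B)
K: hit
G: hit
T: fault, evict E, frames (B K G T)

{B, G, K, T}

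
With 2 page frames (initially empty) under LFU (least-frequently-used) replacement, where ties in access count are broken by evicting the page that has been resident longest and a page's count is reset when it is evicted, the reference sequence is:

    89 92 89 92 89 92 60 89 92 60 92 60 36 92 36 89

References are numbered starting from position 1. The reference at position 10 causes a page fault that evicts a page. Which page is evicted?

89

pos 1: 89: fault, frames (89)
pos 2: 92: fault, frames (89 92)
pos 3: 89: hit
pos 4: 92: hit
pos 5: 89: hit
pos 6: 92: hit
pos 7: 60: fault, evict 89, frames (92 60)
pos 8: 89: fault, evict 60, frames (92 89)
pos 9: 92: hit
pos 10: 60: fault, evict 89, frames (92 60)
At position 10, page 89 is evicted.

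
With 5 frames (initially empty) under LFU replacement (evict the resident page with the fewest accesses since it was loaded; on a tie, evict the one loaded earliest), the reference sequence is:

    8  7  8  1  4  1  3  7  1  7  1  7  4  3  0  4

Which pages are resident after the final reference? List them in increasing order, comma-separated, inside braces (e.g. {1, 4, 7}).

8: miss, frames [8]
7: miss, frames [8, 7]
8: hit
1: miss, frames [8, 7, 1]
4: miss, frames [8, 7, 1, 4]
1: hit
3: miss, frames [8, 7, 1, 4, 3]
7: hit
1: hit
7: hit
1: hit
7: hit
4: hit
3: hit
0: miss, evict 8, frames [7, 1, 4, 3, 0]
4: hit

{0, 1, 3, 4, 7}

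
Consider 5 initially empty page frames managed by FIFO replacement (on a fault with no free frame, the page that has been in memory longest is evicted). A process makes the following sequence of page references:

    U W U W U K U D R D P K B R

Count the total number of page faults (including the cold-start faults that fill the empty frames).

U -> fault, frames (U)
W -> fault, frames (U W)
U -> hit
W -> hit
U -> hit
K -> fault, frames (U W K)
U -> hit
D -> fault, frames (U W K D)
R -> fault, frames (U W K D R)
D -> hit
P -> fault, evict U, frames (W K D R P)
K -> hit
B -> fault, evict W, frames (K D R P B)
R -> hit
Page faults: 7.

7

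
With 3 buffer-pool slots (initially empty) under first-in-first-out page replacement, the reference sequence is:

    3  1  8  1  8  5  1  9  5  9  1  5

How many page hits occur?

3: miss, frames [3]
1: miss, frames [3, 1]
8: miss, frames [3, 1, 8]
1: hit
8: hit
5: miss, evict 3, frames [1, 8, 5]
1: hit
9: miss, evict 1, frames [8, 5, 9]
5: hit
9: hit
1: miss, evict 8, frames [5, 9, 1]
5: hit
Hits: 6.

6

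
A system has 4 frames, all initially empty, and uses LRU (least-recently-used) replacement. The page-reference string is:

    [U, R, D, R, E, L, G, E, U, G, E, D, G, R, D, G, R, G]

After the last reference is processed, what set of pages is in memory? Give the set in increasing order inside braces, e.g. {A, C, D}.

U -> miss, frames {U}
R -> miss, frames {U,R}
D -> miss, frames {U,R,D}
R -> hit
E -> miss, frames {U,D,R,E}
L -> miss, evict U, frames {D,R,E,L}
G -> miss, evict D, frames {R,E,L,G}
E -> hit
U -> miss, evict R, frames {L,G,E,U}
G -> hit
E -> hit
D -> miss, evict L, frames {U,G,E,D}
G -> hit
R -> miss, evict U, frames {E,D,G,R}
D -> hit
G -> hit
R -> hit
G -> hit

{D, E, G, R}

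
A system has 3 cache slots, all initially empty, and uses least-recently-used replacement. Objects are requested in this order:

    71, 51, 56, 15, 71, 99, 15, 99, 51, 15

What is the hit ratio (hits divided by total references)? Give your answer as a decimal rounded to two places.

71 → miss, frames {71}
51 → miss, frames {71,51}
56 → miss, frames {71,51,56}
15 → miss, evict 71, frames {51,56,15}
71 → miss, evict 51, frames {56,15,71}
99 → miss, evict 56, frames {15,71,99}
15 → hit
99 → hit
51 → miss, evict 71, frames {15,99,51}
15 → hit
Hits: 3 of 10 references → 3/10 = 0.3000.

0.30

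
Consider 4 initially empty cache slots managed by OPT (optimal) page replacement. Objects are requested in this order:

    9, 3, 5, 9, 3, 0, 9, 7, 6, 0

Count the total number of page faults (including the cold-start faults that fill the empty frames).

9: miss, frames (9)
3: miss, frames (9 3)
5: miss, frames (9 3 5)
9: hit
3: hit
0: miss, frames (9 3 5 0)
9: hit
7: miss, evict 5, frames (9 3 0 7)
6: miss, evict 7, frames (9 3 0 6)
0: hit
Page faults: 6.

6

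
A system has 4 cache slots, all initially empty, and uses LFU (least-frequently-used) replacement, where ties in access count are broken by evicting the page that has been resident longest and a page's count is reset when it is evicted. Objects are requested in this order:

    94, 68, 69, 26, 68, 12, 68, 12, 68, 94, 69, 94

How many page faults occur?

7

94: fault, frames {94}
68: fault, frames {94,68}
69: fault, frames {94,68,69}
26: fault, frames {94,68,69,26}
68: hit
12: fault, evict 94, frames {68,69,26,12}
68: hit
12: hit
68: hit
94: fault, evict 69, frames {68,26,12,94}
69: fault, evict 26, frames {68,12,94,69}
94: hit
Page faults: 7.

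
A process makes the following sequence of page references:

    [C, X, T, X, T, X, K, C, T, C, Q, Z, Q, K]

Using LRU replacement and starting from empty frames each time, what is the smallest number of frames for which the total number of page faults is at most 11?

f=1: 14 faults
f=2: 9 faults
f=3: 9 faults
f=4: 7 faults
f=5: 6 faults
f=6: 6 faults
Smallest f with faults ≤ 11 is 2.

2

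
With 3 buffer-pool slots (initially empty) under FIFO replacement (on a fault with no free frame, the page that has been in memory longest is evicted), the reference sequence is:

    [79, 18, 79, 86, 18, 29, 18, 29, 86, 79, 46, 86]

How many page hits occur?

79 → fault, frames {79}
18 → fault, frames {79,18}
79 → hit
86 → fault, frames {79,18,86}
18 → hit
29 → fault, evict 79, frames {18,86,29}
18 → hit
29 → hit
86 → hit
79 → fault, evict 18, frames {86,29,79}
46 → fault, evict 86, frames {29,79,46}
86 → fault, evict 29, frames {79,46,86}
Hits: 5.

5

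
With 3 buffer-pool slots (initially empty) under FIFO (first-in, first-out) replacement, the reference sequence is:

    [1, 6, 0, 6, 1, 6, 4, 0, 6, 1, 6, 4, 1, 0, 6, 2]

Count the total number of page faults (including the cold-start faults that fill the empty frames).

8

1 -> fault, frames (1)
6 -> fault, frames (1 6)
0 -> fault, frames (1 6 0)
6 -> hit
1 -> hit
6 -> hit
4 -> fault, evict 1, frames (6 0 4)
0 -> hit
6 -> hit
1 -> fault, evict 6, frames (0 4 1)
6 -> fault, evict 0, frames (4 1 6)
4 -> hit
1 -> hit
0 -> fault, evict 4, frames (1 6 0)
6 -> hit
2 -> fault, evict 1, frames (6 0 2)
Page faults: 8.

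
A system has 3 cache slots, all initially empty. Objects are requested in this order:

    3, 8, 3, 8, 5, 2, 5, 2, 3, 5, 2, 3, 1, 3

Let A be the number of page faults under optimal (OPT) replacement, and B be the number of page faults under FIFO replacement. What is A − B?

-1

Under OPT: F F . . F F . . . . . . F . → 5 faults.
Under FIFO: F F . . F F . . F . . . F . → 6 faults.
A − B = 5 − 6 = -1.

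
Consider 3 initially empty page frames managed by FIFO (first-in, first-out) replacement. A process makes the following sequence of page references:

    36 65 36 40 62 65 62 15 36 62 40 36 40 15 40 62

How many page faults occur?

8

36 -> fault, frames {36}
65 -> fault, frames {36,65}
36 -> hit
40 -> fault, frames {36,65,40}
62 -> fault, evict 36, frames {65,40,62}
65 -> hit
62 -> hit
15 -> fault, evict 65, frames {40,62,15}
36 -> fault, evict 40, frames {62,15,36}
62 -> hit
40 -> fault, evict 62, frames {15,36,40}
36 -> hit
40 -> hit
15 -> hit
40 -> hit
62 -> fault, evict 15, frames {36,40,62}
Page faults: 8.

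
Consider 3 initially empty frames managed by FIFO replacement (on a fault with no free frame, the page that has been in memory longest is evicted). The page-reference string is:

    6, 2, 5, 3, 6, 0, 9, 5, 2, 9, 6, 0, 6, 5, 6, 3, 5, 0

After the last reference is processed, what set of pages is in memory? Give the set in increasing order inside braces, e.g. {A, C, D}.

{0, 3, 5}

6: miss, frames [6]
2: miss, frames [6, 2]
5: miss, frames [6, 2, 5]
3: miss, evict 6, frames [2, 5, 3]
6: miss, evict 2, frames [5, 3, 6]
0: miss, evict 5, frames [3, 6, 0]
9: miss, evict 3, frames [6, 0, 9]
5: miss, evict 6, frames [0, 9, 5]
2: miss, evict 0, frames [9, 5, 2]
9: hit
6: miss, evict 9, frames [5, 2, 6]
0: miss, evict 5, frames [2, 6, 0]
6: hit
5: miss, evict 2, frames [6, 0, 5]
6: hit
3: miss, evict 6, frames [0, 5, 3]
5: hit
0: hit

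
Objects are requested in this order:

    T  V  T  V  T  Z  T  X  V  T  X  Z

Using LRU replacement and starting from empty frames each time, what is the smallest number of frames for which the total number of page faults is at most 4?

f=1: 12 faults
f=2: 8 faults
f=3: 6 faults
f=4: 4 faults
Smallest f with faults ≤ 4 is 4.

4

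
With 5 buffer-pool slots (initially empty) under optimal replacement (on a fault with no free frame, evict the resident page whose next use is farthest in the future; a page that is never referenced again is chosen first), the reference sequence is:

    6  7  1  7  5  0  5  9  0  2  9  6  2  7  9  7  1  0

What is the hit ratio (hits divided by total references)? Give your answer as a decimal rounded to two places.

0.56

6 → miss, frames {6}
7 → miss, frames {6,7}
1 → miss, frames {6,7,1}
7 → hit
5 → miss, frames {6,7,1,5}
0 → miss, frames {6,7,1,5,0}
5 → hit
9 → miss, evict 5, frames {6,7,1,0,9}
0 → hit
2 → miss, evict 0, frames {6,7,1,9,2}
9 → hit
6 → hit
2 → hit
7 → hit
9 → hit
7 → hit
1 → hit
0 → miss, evict 2, frames {6,7,1,9,0}
Hits: 10 of 18 references → 10/18 = 0.5556.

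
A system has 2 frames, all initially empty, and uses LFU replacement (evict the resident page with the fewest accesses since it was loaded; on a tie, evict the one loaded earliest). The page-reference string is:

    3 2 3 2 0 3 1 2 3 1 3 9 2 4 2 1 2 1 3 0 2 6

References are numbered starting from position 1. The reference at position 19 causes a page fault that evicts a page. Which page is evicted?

pos 1: 3 -> miss, frames {3}
pos 2: 2 -> miss, frames {3,2}
pos 3: 3 -> hit
pos 4: 2 -> hit
pos 5: 0 -> miss, evict 3, frames {2,0}
pos 6: 3 -> miss, evict 0, frames {2,3}
pos 7: 1 -> miss, evict 3, frames {2,1}
pos 8: 2 -> hit
pos 9: 3 -> miss, evict 1, frames {2,3}
pos 10: 1 -> miss, evict 3, frames {2,1}
pos 11: 3 -> miss, evict 1, frames {2,3}
pos 12: 9 -> miss, evict 3, frames {2,9}
pos 13: 2 -> hit
pos 14: 4 -> miss, evict 9, frames {2,4}
pos 15: 2 -> hit
pos 16: 1 -> miss, evict 4, frames {2,1}
pos 17: 2 -> hit
pos 18: 1 -> hit
pos 19: 3 -> miss, evict 1, frames {2,3}
At position 19, page 1 is evicted.

1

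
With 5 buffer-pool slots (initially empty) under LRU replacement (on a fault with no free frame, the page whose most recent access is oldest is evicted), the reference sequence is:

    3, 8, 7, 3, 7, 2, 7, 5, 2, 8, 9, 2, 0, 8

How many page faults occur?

7

3 -> miss, frames [3]
8 -> miss, frames [3, 8]
7 -> miss, frames [3, 8, 7]
3 -> hit
7 -> hit
2 -> miss, frames [8, 3, 7, 2]
7 -> hit
5 -> miss, frames [8, 3, 2, 7, 5]
2 -> hit
8 -> hit
9 -> miss, evict 3, frames [7, 5, 2, 8, 9]
2 -> hit
0 -> miss, evict 7, frames [5, 8, 9, 2, 0]
8 -> hit
Page faults: 7.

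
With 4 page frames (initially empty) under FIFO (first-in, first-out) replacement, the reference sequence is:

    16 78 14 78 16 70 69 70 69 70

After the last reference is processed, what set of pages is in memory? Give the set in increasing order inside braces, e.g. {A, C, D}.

16 -> fault, frames (16)
78 -> fault, frames (16 78)
14 -> fault, frames (16 78 14)
78 -> hit
16 -> hit
70 -> fault, frames (16 78 14 70)
69 -> fault, evict 16, frames (78 14 70 69)
70 -> hit
69 -> hit
70 -> hit

{14, 69, 70, 78}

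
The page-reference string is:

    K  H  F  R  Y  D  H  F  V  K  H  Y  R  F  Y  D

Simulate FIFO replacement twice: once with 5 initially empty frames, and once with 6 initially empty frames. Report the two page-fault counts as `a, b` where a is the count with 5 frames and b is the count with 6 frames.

13, 10

5 frames: F F F F F F . . F F F . F F F F → 13 faults.
6 frames: F F F F F F . . F F F . . F . . → 10 faults.
10 < 13: adding a frame reduced faults, as is typical.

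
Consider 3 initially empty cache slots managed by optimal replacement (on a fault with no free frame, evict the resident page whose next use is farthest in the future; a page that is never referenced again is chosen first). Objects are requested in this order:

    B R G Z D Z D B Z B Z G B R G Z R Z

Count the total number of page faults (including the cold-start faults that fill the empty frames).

7

B → miss, frames (B)
R → miss, frames (B R)
G → miss, frames (B R G)
Z → miss, evict R, frames (B G Z)
D → miss, evict G, frames (B Z D)
Z → hit
D → hit
B → hit
Z → hit
B → hit
Z → hit
G → miss, evict D, frames (B Z G)
B → hit
R → miss, evict B, frames (Z G R)
G → hit
Z → hit
R → hit
Z → hit
Page faults: 7.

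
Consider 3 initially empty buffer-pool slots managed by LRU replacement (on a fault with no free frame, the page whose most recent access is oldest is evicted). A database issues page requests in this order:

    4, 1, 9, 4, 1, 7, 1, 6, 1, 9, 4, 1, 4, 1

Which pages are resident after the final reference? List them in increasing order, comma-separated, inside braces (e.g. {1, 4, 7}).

{1, 4, 9}

4: miss, frames {4}
1: miss, frames {4,1}
9: miss, frames {4,1,9}
4: hit
1: hit
7: miss, evict 9, frames {4,1,7}
1: hit
6: miss, evict 4, frames {7,1,6}
1: hit
9: miss, evict 7, frames {6,1,9}
4: miss, evict 6, frames {1,9,4}
1: hit
4: hit
1: hit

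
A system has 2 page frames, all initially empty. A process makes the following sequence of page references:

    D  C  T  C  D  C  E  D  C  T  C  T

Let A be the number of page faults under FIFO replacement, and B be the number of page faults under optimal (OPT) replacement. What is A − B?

Under FIFO: F F F . F F F F F F . . → 9 faults.
Under OPT: F F F . F . F . F F . . → 7 faults.
A − B = 9 − 7 = 2.

2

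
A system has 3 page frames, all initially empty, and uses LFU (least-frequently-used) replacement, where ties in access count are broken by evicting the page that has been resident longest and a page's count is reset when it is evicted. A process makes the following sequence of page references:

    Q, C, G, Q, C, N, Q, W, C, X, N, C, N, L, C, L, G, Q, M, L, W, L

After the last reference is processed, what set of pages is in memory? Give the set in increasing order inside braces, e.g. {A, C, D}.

Q -> fault, frames [Q]
C -> fault, frames [Q, C]
G -> fault, frames [Q, C, G]
Q -> hit
C -> hit
N -> fault, evict G, frames [Q, C, N]
Q -> hit
W -> fault, evict N, frames [Q, C, W]
C -> hit
X -> fault, evict W, frames [Q, C, X]
N -> fault, evict X, frames [Q, C, N]
C -> hit
N -> hit
L -> fault, evict N, frames [Q, C, L]
C -> hit
L -> hit
G -> fault, evict L, frames [Q, C, G]
Q -> hit
M -> fault, evict G, frames [Q, C, M]
L -> fault, evict M, frames [Q, C, L]
W -> fault, evict L, frames [Q, C, W]
L -> fault, evict W, frames [Q, C, L]

{C, L, Q}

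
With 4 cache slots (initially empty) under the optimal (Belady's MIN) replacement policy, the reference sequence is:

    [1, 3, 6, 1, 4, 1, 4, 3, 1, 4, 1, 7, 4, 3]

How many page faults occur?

5

1: miss, frames (1)
3: miss, frames (1 3)
6: miss, frames (1 3 6)
1: hit
4: miss, frames (1 3 6 4)
1: hit
4: hit
3: hit
1: hit
4: hit
1: hit
7: miss, evict 6, frames (1 3 4 7)
4: hit
3: hit
Page faults: 5.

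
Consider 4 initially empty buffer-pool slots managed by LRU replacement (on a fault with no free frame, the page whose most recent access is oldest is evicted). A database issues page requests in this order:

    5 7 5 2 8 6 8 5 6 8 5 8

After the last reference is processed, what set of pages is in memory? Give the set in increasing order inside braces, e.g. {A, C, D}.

{2, 5, 6, 8}

5: miss, frames {5}
7: miss, frames {5,7}
5: hit
2: miss, frames {7,5,2}
8: miss, frames {7,5,2,8}
6: miss, evict 7, frames {5,2,8,6}
8: hit
5: hit
6: hit
8: hit
5: hit
8: hit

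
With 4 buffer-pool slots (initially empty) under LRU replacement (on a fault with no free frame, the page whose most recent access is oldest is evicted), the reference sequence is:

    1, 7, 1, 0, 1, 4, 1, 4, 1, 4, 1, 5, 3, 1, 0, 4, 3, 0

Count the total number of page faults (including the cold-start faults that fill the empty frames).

1 -> miss, frames (1)
7 -> miss, frames (1 7)
1 -> hit
0 -> miss, frames (7 1 0)
1 -> hit
4 -> miss, frames (7 0 1 4)
1 -> hit
4 -> hit
1 -> hit
4 -> hit
1 -> hit
5 -> miss, evict 7, frames (0 4 1 5)
3 -> miss, evict 0, frames (4 1 5 3)
1 -> hit
0 -> miss, evict 4, frames (5 3 1 0)
4 -> miss, evict 5, frames (3 1 0 4)
3 -> hit
0 -> hit
Page faults: 8.

8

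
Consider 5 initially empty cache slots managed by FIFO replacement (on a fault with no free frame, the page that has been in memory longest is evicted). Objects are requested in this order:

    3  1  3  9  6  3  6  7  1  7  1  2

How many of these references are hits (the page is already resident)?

3: fault, frames {3}
1: fault, frames {3,1}
3: hit
9: fault, frames {3,1,9}
6: fault, frames {3,1,9,6}
3: hit
6: hit
7: fault, frames {3,1,9,6,7}
1: hit
7: hit
1: hit
2: fault, evict 3, frames {1,9,6,7,2}
Hits: 6.

6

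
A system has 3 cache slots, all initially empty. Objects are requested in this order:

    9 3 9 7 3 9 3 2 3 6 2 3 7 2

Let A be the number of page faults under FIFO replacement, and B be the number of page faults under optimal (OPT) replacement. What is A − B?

2

Under FIFO: F F . F . . . F . F . F F F → 8 faults.
Under OPT: F F . F . . . F . F . . F . → 6 faults.
A − B = 8 − 6 = 2.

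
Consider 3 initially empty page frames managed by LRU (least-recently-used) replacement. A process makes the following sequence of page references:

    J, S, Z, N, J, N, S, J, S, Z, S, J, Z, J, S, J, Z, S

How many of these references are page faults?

J → fault, frames [J]
S → fault, frames [J, S]
Z → fault, frames [J, S, Z]
N → fault, evict J, frames [S, Z, N]
J → fault, evict S, frames [Z, N, J]
N → hit
S → fault, evict Z, frames [J, N, S]
J → hit
S → hit
Z → fault, evict N, frames [J, S, Z]
S → hit
J → hit
Z → hit
J → hit
S → hit
J → hit
Z → hit
S → hit
Page faults: 7.

7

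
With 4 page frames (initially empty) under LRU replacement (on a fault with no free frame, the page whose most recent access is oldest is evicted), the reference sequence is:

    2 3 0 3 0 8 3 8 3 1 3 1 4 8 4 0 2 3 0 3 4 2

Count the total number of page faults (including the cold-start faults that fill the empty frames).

2 → miss, frames (2)
3 → miss, frames (2 3)
0 → miss, frames (2 3 0)
3 → hit
0 → hit
8 → miss, frames (2 3 0 8)
3 → hit
8 → hit
3 → hit
1 → miss, evict 2, frames (0 8 3 1)
3 → hit
1 → hit
4 → miss, evict 0, frames (8 3 1 4)
8 → hit
4 → hit
0 → miss, evict 3, frames (1 8 4 0)
2 → miss, evict 1, frames (8 4 0 2)
3 → miss, evict 8, frames (4 0 2 3)
0 → hit
3 → hit
4 → hit
2 → hit
Page faults: 9.

9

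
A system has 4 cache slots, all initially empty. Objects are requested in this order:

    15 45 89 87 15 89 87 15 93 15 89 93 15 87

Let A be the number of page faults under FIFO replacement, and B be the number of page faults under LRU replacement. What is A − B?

Under FIFO: F F F F . . . . F F . . . . → 6 faults.
Under LRU: F F F F . . . . F . . . . . → 5 faults.
A − B = 6 − 5 = 1.

1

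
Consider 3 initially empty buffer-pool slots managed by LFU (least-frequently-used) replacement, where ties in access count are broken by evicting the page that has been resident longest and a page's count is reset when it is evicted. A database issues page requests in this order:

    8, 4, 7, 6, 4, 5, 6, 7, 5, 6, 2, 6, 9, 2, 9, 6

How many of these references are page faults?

11

8 -> fault, frames {8}
4 -> fault, frames {8,4}
7 -> fault, frames {8,4,7}
6 -> fault, evict 8, frames {4,7,6}
4 -> hit
5 -> fault, evict 7, frames {4,6,5}
6 -> hit
7 -> fault, evict 5, frames {4,6,7}
5 -> fault, evict 7, frames {4,6,5}
6 -> hit
2 -> fault, evict 5, frames {4,6,2}
6 -> hit
9 -> fault, evict 2, frames {4,6,9}
2 -> fault, evict 9, frames {4,6,2}
9 -> fault, evict 2, frames {4,6,9}
6 -> hit
Page faults: 11.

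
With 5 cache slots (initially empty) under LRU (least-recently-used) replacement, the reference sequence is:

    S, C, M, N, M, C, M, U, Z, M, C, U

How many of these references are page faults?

6

S → fault, frames (S)
C → fault, frames (S C)
M → fault, frames (S C M)
N → fault, frames (S C M N)
M → hit
C → hit
M → hit
U → fault, frames (S N C M U)
Z → fault, evict S, frames (N C M U Z)
M → hit
C → hit
U → hit
Page faults: 6.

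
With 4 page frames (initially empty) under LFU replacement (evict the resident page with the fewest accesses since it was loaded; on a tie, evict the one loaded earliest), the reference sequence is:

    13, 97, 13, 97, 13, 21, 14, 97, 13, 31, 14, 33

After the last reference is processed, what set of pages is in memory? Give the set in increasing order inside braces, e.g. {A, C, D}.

13 -> miss, frames (13)
97 -> miss, frames (13 97)
13 -> hit
97 -> hit
13 -> hit
21 -> miss, frames (13 97 21)
14 -> miss, frames (13 97 21 14)
97 -> hit
13 -> hit
31 -> miss, evict 21, frames (13 97 14 31)
14 -> hit
33 -> miss, evict 31, frames (13 97 14 33)

{13, 14, 33, 97}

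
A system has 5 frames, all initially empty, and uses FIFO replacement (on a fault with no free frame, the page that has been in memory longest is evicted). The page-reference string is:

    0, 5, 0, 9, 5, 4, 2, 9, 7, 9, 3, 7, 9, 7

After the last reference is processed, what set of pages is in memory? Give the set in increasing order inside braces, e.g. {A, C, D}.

0: miss, frames [0]
5: miss, frames [0, 5]
0: hit
9: miss, frames [0, 5, 9]
5: hit
4: miss, frames [0, 5, 9, 4]
2: miss, frames [0, 5, 9, 4, 2]
9: hit
7: miss, evict 0, frames [5, 9, 4, 2, 7]
9: hit
3: miss, evict 5, frames [9, 4, 2, 7, 3]
7: hit
9: hit
7: hit

{2, 3, 4, 7, 9}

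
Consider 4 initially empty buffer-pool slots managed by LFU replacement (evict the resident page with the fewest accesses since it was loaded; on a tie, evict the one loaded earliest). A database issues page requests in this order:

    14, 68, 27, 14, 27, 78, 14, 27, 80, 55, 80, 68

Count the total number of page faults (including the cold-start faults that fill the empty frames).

7

14 -> fault, frames (14)
68 -> fault, frames (14 68)
27 -> fault, frames (14 68 27)
14 -> hit
27 -> hit
78 -> fault, frames (14 68 27 78)
14 -> hit
27 -> hit
80 -> fault, evict 68, frames (14 27 78 80)
55 -> fault, evict 78, frames (14 27 80 55)
80 -> hit
68 -> fault, evict 55, frames (14 27 80 68)
Page faults: 7.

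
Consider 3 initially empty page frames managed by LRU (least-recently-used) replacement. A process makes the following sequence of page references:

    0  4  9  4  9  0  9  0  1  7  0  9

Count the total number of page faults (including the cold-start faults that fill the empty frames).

0 → miss, frames [0]
4 → miss, frames [0, 4]
9 → miss, frames [0, 4, 9]
4 → hit
9 → hit
0 → hit
9 → hit
0 → hit
1 → miss, evict 4, frames [9, 0, 1]
7 → miss, evict 9, frames [0, 1, 7]
0 → hit
9 → miss, evict 1, frames [7, 0, 9]
Page faults: 6.

6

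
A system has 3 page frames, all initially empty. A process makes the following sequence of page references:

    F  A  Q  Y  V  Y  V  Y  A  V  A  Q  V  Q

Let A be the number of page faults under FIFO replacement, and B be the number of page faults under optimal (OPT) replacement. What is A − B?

Under FIFO: F F F F F . . . F . . F . . → 7 faults.
Under OPT: F F F F F . . . . . . F . . → 6 faults.
A − B = 7 − 6 = 1.

1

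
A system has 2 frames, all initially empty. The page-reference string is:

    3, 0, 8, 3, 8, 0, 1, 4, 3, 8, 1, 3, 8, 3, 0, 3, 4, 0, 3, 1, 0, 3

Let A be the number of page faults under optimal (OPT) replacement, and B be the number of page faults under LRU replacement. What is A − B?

-5

Under OPT: F F F . . F F F . F F . F . F . F . F F . F → 14 faults.
Under LRU: F F F F . F F F F F F F F . F . F F F F F F → 19 faults.
A − B = 14 − 19 = -5.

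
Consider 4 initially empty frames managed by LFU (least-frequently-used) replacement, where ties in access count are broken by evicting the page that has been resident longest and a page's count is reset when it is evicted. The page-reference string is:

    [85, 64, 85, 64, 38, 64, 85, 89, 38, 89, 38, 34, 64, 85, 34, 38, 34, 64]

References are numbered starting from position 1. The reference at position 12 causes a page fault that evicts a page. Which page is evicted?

89

pos 1: 85: fault, frames {85}
pos 2: 64: fault, frames {85,64}
pos 3: 85: hit
pos 4: 64: hit
pos 5: 38: fault, frames {85,64,38}
pos 6: 64: hit
pos 7: 85: hit
pos 8: 89: fault, frames {85,64,38,89}
pos 9: 38: hit
pos 10: 89: hit
pos 11: 38: hit
pos 12: 34: fault, evict 89, frames {85,64,38,34}
At position 12, page 89 is evicted.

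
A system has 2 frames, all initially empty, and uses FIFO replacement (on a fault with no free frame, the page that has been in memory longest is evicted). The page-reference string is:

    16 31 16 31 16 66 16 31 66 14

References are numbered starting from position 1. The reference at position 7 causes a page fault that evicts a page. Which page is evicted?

31

pos 1: 16: miss, frames [16]
pos 2: 31: miss, frames [16, 31]
pos 3: 16: hit
pos 4: 31: hit
pos 5: 16: hit
pos 6: 66: miss, evict 16, frames [31, 66]
pos 7: 16: miss, evict 31, frames [66, 16]
At position 7, page 31 is evicted.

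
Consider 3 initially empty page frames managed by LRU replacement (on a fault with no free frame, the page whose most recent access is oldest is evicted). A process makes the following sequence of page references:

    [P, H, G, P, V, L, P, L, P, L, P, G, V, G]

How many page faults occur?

P → miss, frames (P)
H → miss, frames (P H)
G → miss, frames (P H G)
P → hit
V → miss, evict H, frames (G P V)
L → miss, evict G, frames (P V L)
P → hit
L → hit
P → hit
L → hit
P → hit
G → miss, evict V, frames (L P G)
V → miss, evict L, frames (P G V)
G → hit
Page faults: 7.

7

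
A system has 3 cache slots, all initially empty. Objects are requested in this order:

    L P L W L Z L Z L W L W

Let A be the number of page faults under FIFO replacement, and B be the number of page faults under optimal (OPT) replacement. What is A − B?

1

Under FIFO: F F . F . F F . . . . . → 5 faults.
Under OPT: F F . F . F . . . . . . → 4 faults.
A − B = 5 − 4 = 1.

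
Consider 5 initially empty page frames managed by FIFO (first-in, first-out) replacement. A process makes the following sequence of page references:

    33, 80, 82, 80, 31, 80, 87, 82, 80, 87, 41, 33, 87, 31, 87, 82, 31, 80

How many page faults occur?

33 → fault, frames (33)
80 → fault, frames (33 80)
82 → fault, frames (33 80 82)
80 → hit
31 → fault, frames (33 80 82 31)
80 → hit
87 → fault, frames (33 80 82 31 87)
82 → hit
80 → hit
87 → hit
41 → fault, evict 33, frames (80 82 31 87 41)
33 → fault, evict 80, frames (82 31 87 41 33)
87 → hit
31 → hit
87 → hit
82 → hit
31 → hit
80 → fault, evict 82, frames (31 87 41 33 80)
Page faults: 8.

8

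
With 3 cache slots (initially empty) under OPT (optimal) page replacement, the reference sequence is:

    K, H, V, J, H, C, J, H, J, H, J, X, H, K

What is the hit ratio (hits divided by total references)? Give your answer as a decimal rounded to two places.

K → miss, frames {K}
H → miss, frames {K,H}
V → miss, frames {K,H,V}
J → miss, evict V, frames {K,H,J}
H → hit
C → miss, evict K, frames {H,J,C}
J → hit
H → hit
J → hit
H → hit
J → hit
X → miss, evict C, frames {H,J,X}
H → hit
K → miss, evict X, frames {H,J,K}
Hits: 7 of 14 references → 7/14 = 0.5000.

0.50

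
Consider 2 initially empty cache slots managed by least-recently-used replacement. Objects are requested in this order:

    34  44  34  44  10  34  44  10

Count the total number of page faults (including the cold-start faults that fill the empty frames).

6

34: fault, frames [34]
44: fault, frames [34, 44]
34: hit
44: hit
10: fault, evict 34, frames [44, 10]
34: fault, evict 44, frames [10, 34]
44: fault, evict 10, frames [34, 44]
10: fault, evict 34, frames [44, 10]
Page faults: 6.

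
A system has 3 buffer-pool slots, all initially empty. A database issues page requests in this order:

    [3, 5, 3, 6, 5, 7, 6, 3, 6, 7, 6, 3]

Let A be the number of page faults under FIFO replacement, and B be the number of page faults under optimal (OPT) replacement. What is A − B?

Under FIFO: F F . F . F . F . . . . → 5 faults.
Under OPT: F F . F . F . . . . . . → 4 faults.
A − B = 5 − 4 = 1.

1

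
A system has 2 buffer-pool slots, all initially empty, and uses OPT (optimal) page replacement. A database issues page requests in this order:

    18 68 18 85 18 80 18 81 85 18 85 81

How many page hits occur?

5

18 -> fault, frames (18)
68 -> fault, frames (18 68)
18 -> hit
85 -> fault, evict 68, frames (18 85)
18 -> hit
80 -> fault, evict 85, frames (18 80)
18 -> hit
81 -> fault, evict 80, frames (18 81)
85 -> fault, evict 81, frames (18 85)
18 -> hit
85 -> hit
81 -> fault, evict 85, frames (18 81)
Hits: 5.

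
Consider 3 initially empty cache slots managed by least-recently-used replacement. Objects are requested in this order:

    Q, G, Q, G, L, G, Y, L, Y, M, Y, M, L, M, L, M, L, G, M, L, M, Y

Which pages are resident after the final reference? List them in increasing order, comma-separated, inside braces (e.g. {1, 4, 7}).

Q: miss, frames (Q)
G: miss, frames (Q G)
Q: hit
G: hit
L: miss, frames (Q G L)
G: hit
Y: miss, evict Q, frames (L G Y)
L: hit
Y: hit
M: miss, evict G, frames (L Y M)
Y: hit
M: hit
L: hit
M: hit
L: hit
M: hit
L: hit
G: miss, evict Y, frames (M L G)
M: hit
L: hit
M: hit
Y: miss, evict G, frames (L M Y)

{L, M, Y}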